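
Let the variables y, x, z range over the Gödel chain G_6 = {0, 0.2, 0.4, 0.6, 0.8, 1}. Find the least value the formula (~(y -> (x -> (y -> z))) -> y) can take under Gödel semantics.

0.20

The minimum is attained at y = 0.2, x = 0.2, z = 0:
  (y -> z): 0.2 > 0, so result = 0
  (x -> (y -> z)): 0.2 > 0, so result = 0
  (y -> (x -> (y -> z))): 0.2 > 0, so result = 0
  ~(y -> (x -> (y -> z))): Gödel ¬ of 0 = 1 (operand is 0)
  (~(y -> (x -> (y -> z))) -> y): 1 > 0.2, so result = 0.2
Checking all 216 assignments confirms none give a value below 0.20.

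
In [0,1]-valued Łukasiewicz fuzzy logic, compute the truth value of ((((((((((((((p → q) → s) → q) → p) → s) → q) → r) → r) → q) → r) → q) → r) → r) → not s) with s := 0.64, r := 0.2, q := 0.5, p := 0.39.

(p → q): min(1, 1 − 0.39 + 0.5) = 1
((p → q) → s): min(1, 1 − 1 + 0.64) = 0.64
(((p → q) → s) → q): min(1, 1 − 0.64 + 0.5) = 0.86
((((p → q) → s) → q) → p): min(1, 1 − 0.86 + 0.39) = 0.53
(((((p → q) → s) → q) → p) → s): min(1, 1 − 0.53 + 0.64) = 1
((((((p → q) → s) → q) → p) → s) → q): min(1, 1 − 1 + 0.5) = 0.5
(((((((p → q) → s) → q) → p) → s) → q) → r): min(1, 1 − 0.5 + 0.2) = 0.7
((((((((p → q) → s) → q) → p) → s) → q) → r) → r): min(1, 1 − 0.7 + 0.2) = 0.5
(((((((((p → q) → s) → q) → p) → s) → q) → r) → r) → q): min(1, 1 − 0.5 + 0.5) = 1
((((((((((p → q) → s) → q) → p) → s) → q) → r) → r) → q) → r): min(1, 1 − 1 + 0.2) = 0.2
(((((((((((p → q) → s) → q) → p) → s) → q) → r) → r) → q) → r) → q): min(1, 1 − 0.2 + 0.5) = 1
((((((((((((p → q) → s) → q) → p) → s) → q) → r) → r) → q) → r) → q) → r): min(1, 1 − 1 + 0.2) = 0.2
(((((((((((((p → q) → s) → q) → p) → s) → q) → r) → r) → q) → r) → q) → r) → r): min(1, 1 − 0.2 + 0.2) = 1
not s: Łukasiewicz ¬ gives 1 − 0.64 = 0.36
((((((((((((((p → q) → s) → q) → p) → s) → q) → r) → r) → q) → r) → q) → r) → r) → not s): min(1, 1 − 1 + 0.36) = 0.36

0.36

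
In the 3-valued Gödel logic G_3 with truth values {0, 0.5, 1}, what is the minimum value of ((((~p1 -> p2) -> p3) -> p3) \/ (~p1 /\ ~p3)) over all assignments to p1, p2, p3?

0.50

The minimum is attained at p1 = 0, p2 = 0, p3 = 0.5:
  ~p1: Gödel ¬ of 0 = 1 (operand is 0)
  (~p1 -> p2): 1 > 0, so result = 0
  ((~p1 -> p2) -> p3): 0 ≤ 0.5, so result = 1
  (((~p1 -> p2) -> p3) -> p3): 1 > 0.5, so result = 0.5
  ~p1: Gödel ¬ of 0 = 1 (operand is 0)
  ~p3: Gödel ¬ of 0.5 = 0 (operand ≠ 0)
  (~p1 /\ ~p3) = min(1, 0) = 0
  ((((~p1 -> p2) -> p3) -> p3) \/ (~p1 /\ ~p3)) = max(0.5, 0) = 0.5
Checking all 27 assignments confirms none give a value below 0.50.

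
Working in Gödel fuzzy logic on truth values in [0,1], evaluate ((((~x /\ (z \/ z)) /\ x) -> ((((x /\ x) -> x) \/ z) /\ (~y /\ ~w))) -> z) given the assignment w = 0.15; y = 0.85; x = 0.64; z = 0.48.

~x: Gödel ¬ of 0.64 = 0 (operand ≠ 0)
(z \/ z) = max(0.48, 0.48) = 0.48
(~x /\ (z \/ z)) = min(0, 0.48) = 0
((~x /\ (z \/ z)) /\ x) = min(0, 0.64) = 0
(x /\ x) = min(0.64, 0.64) = 0.64
((x /\ x) -> x): 0.64 ≤ 0.64, so result = 1
(((x /\ x) -> x) \/ z) = max(1, 0.48) = 1
~y: Gödel ¬ of 0.85 = 0 (operand ≠ 0)
~w: Gödel ¬ of 0.15 = 0 (operand ≠ 0)
(~y /\ ~w) = min(0, 0) = 0
((((x /\ x) -> x) \/ z) /\ (~y /\ ~w)) = min(1, 0) = 0
(((~x /\ (z \/ z)) /\ x) -> ((((x /\ x) -> x) \/ z) /\ (~y /\ ~w))): 0 ≤ 0, so result = 1
((((~x /\ (z \/ z)) /\ x) -> ((((x /\ x) -> x) \/ z) /\ (~y /\ ~w))) -> z): 1 > 0.48, so result = 0.48

0.48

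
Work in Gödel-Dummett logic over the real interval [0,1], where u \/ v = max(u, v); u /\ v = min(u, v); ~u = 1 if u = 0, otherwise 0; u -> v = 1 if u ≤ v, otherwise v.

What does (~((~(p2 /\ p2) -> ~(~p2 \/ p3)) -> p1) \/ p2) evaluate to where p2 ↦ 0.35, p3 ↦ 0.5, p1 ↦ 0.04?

(p2 /\ p2) = min(0.35, 0.35) = 0.35
~(p2 /\ p2): Gödel ¬ of 0.35 = 0 (operand ≠ 0)
~p2: Gödel ¬ of 0.35 = 0 (operand ≠ 0)
(~p2 \/ p3) = max(0, 0.5) = 0.5
~(~p2 \/ p3): Gödel ¬ of 0.5 = 0 (operand ≠ 0)
(~(p2 /\ p2) -> ~(~p2 \/ p3)): 0 ≤ 0, so result = 1
((~(p2 /\ p2) -> ~(~p2 \/ p3)) -> p1): 1 > 0.04, so result = 0.04
~((~(p2 /\ p2) -> ~(~p2 \/ p3)) -> p1): Gödel ¬ of 0.04 = 0 (operand ≠ 0)
(~((~(p2 /\ p2) -> ~(~p2 \/ p3)) -> p1) \/ p2) = max(0, 0.35) = 0.35

0.35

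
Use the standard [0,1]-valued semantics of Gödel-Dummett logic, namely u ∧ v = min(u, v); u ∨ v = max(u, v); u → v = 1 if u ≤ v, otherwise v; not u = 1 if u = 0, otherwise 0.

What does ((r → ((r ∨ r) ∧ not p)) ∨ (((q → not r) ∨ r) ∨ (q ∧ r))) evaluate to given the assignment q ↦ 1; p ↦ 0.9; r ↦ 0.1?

(r ∨ r) = max(0.1, 0.1) = 0.1
not p: Gödel ¬ of 0.9 = 0 (operand ≠ 0)
((r ∨ r) ∧ not p) = min(0.1, 0) = 0
(r → ((r ∨ r) ∧ not p)): 0.1 > 0, so result = 0
not r: Gödel ¬ of 0.1 = 0 (operand ≠ 0)
(q → not r): 1 > 0, so result = 0
((q → not r) ∨ r) = max(0, 0.1) = 0.1
(q ∧ r) = min(1, 0.1) = 0.1
(((q → not r) ∨ r) ∨ (q ∧ r)) = max(0.1, 0.1) = 0.1
((r → ((r ∨ r) ∧ not p)) ∨ (((q → not r) ∨ r) ∨ (q ∧ r))) = max(0, 0.1) = 0.1

0.10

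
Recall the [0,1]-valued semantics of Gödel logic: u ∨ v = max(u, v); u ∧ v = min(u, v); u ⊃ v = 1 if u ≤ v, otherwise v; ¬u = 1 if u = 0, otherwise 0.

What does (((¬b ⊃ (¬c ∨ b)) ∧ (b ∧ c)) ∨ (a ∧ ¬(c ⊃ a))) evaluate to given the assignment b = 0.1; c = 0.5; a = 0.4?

0.10

¬b: Gödel ¬ of 0.1 = 0 (operand ≠ 0)
¬c: Gödel ¬ of 0.5 = 0 (operand ≠ 0)
(¬c ∨ b) = max(0, 0.1) = 0.1
(¬b ⊃ (¬c ∨ b)): 0 ≤ 0.1, so result = 1
(b ∧ c) = min(0.1, 0.5) = 0.1
((¬b ⊃ (¬c ∨ b)) ∧ (b ∧ c)) = min(1, 0.1) = 0.1
(c ⊃ a): 0.5 > 0.4, so result = 0.4
¬(c ⊃ a): Gödel ¬ of 0.4 = 0 (operand ≠ 0)
(a ∧ ¬(c ⊃ a)) = min(0.4, 0) = 0
(((¬b ⊃ (¬c ∨ b)) ∧ (b ∧ c)) ∨ (a ∧ ¬(c ⊃ a))) = max(0.1, 0) = 0.1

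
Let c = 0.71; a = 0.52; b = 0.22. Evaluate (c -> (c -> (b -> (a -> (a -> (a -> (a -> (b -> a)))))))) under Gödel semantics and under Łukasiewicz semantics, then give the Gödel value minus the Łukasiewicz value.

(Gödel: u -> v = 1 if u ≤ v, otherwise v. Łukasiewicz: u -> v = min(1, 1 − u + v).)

Gödel evaluation:
  (b -> a): 0.22 ≤ 0.52, so result = 1
  (a -> (b -> a)): 0.52 ≤ 1, so result = 1
  (a -> (a -> (b -> a))): 0.52 ≤ 1, so result = 1
  (a -> (a -> (a -> (b -> a)))): 0.52 ≤ 1, so result = 1
  (a -> (a -> (a -> (a -> (b -> a))))): 0.52 ≤ 1, so result = 1
  (b -> (a -> (a -> (a -> (a -> (b -> a)))))): 0.22 ≤ 1, so result = 1
  (c -> (b -> (a -> (a -> (a -> (a -> (b -> a))))))): 0.71 ≤ 1, so result = 1
  (c -> (c -> (b -> (a -> (a -> (a -> (a -> (b -> a)))))))): 0.71 ≤ 1, so result = 1
  Gödel value = 1
Łukasiewicz evaluation:
  (b -> a): min(1, 1 − 0.22 + 0.52) = 1
  (a -> (b -> a)): min(1, 1 − 0.52 + 1) = 1
  (a -> (a -> (b -> a))): min(1, 1 − 0.52 + 1) = 1
  (a -> (a -> (a -> (b -> a)))): min(1, 1 − 0.52 + 1) = 1
  (a -> (a -> (a -> (a -> (b -> a))))): min(1, 1 − 0.52 + 1) = 1
  (b -> (a -> (a -> (a -> (a -> (b -> a)))))): min(1, 1 − 0.22 + 1) = 1
  (c -> (b -> (a -> (a -> (a -> (a -> (b -> a))))))): min(1, 1 − 0.71 + 1) = 1
  (c -> (c -> (b -> (a -> (a -> (a -> (a -> (b -> a)))))))): min(1, 1 − 0.71 + 1) = 1
  Łukasiewicz value = 1
Difference: 1 − 1 = 0.00

0.00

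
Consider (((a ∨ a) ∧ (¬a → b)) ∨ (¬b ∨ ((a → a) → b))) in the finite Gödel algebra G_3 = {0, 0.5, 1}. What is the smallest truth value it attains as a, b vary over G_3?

The minimum is attained at a = 0, b = 0.5:
  (a ∨ a) = max(0, 0) = 0
  ¬a: Gödel ¬ of 0 = 1 (operand is 0)
  (¬a → b): 1 > 0.5, so result = 0.5
  ((a ∨ a) ∧ (¬a → b)) = min(0, 0.5) = 0
  ¬b: Gödel ¬ of 0.5 = 0 (operand ≠ 0)
  (a → a): 0 ≤ 0, so result = 1
  ((a → a) → b): 1 > 0.5, so result = 0.5
  (¬b ∨ ((a → a) → b)) = max(0, 0.5) = 0.5
  (((a ∨ a) ∧ (¬a → b)) ∨ (¬b ∨ ((a → a) → b))) = max(0, 0.5) = 0.5
Checking all 9 assignments confirms none give a value below 0.50.

0.50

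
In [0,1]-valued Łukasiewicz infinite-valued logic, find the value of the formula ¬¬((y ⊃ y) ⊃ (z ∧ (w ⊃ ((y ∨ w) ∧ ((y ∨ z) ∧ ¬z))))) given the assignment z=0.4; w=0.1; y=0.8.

0.40

(y ⊃ y): min(1, 1 − 0.8 + 0.8) = 1
(y ∨ w) = max(0.8, 0.1) = 0.8
(y ∨ z) = max(0.8, 0.4) = 0.8
¬z: Łukasiewicz ¬ gives 1 − 0.4 = 0.6
((y ∨ z) ∧ ¬z) = min(0.8, 0.6) = 0.6
((y ∨ w) ∧ ((y ∨ z) ∧ ¬z)) = min(0.8, 0.6) = 0.6
(w ⊃ ((y ∨ w) ∧ ((y ∨ z) ∧ ¬z))): min(1, 1 − 0.1 + 0.6) = 1
(z ∧ (w ⊃ ((y ∨ w) ∧ ((y ∨ z) ∧ ¬z)))) = min(0.4, 1) = 0.4
((y ⊃ y) ⊃ (z ∧ (w ⊃ ((y ∨ w) ∧ ((y ∨ z) ∧ ¬z))))): min(1, 1 − 1 + 0.4) = 0.4
¬((y ⊃ y) ⊃ (z ∧ (w ⊃ ((y ∨ w) ∧ ((y ∨ z) ∧ ¬z))))): Łukasiewicz ¬ gives 1 − 0.4 = 0.6
¬¬((y ⊃ y) ⊃ (z ∧ (w ⊃ ((y ∨ w) ∧ ((y ∨ z) ∧ ¬z))))): Łukasiewicz ¬ gives 1 − 0.6 = 0.4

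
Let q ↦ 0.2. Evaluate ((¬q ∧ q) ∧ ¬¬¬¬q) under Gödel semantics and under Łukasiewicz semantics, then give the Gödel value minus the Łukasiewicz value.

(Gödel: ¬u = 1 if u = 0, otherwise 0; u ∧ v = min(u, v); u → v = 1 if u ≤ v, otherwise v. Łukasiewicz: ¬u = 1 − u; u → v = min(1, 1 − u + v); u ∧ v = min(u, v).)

-0.20

Gödel evaluation:
  ¬q: Gödel ¬ of 0.2 = 0 (operand ≠ 0)
  (¬q ∧ q) = min(0, 0.2) = 0
  ¬q: Gödel ¬ of 0.2 = 0 (operand ≠ 0)
  ¬¬q: Gödel ¬ of 0 = 1 (operand is 0)
  ¬¬¬q: Gödel ¬ of 1 = 0 (operand ≠ 0)
  ¬¬¬¬q: Gödel ¬ of 0 = 1 (operand is 0)
  ((¬q ∧ q) ∧ ¬¬¬¬q) = min(0, 1) = 0
  Gödel value = 0
Łukasiewicz evaluation:
  ¬q: Łukasiewicz ¬ gives 1 − 0.2 = 0.8
  (¬q ∧ q) = min(0.8, 0.2) = 0.2
  ¬q: Łukasiewicz ¬ gives 1 − 0.2 = 0.8
  ¬¬q: Łukasiewicz ¬ gives 1 − 0.8 = 0.2
  ¬¬¬q: Łukasiewicz ¬ gives 1 − 0.2 = 0.8
  ¬¬¬¬q: Łukasiewicz ¬ gives 1 − 0.8 = 0.2
  ((¬q ∧ q) ∧ ¬¬¬¬q) = min(0.2, 0.2) = 0.2
  Łukasiewicz value = 0.2
Difference: 0 − 0.2 = -0.20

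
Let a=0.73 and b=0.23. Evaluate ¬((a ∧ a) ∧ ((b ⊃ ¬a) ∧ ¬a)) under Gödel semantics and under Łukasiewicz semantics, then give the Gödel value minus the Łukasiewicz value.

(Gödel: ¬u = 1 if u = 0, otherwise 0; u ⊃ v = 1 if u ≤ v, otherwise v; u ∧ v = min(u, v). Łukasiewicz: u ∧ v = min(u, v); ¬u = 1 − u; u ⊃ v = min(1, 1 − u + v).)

0.27

Gödel evaluation:
  (a ∧ a) = min(0.73, 0.73) = 0.73
  ¬a: Gödel ¬ of 0.73 = 0 (operand ≠ 0)
  (b ⊃ ¬a): 0.23 > 0, so result = 0
  ¬a: Gödel ¬ of 0.73 = 0 (operand ≠ 0)
  ((b ⊃ ¬a) ∧ ¬a) = min(0, 0) = 0
  ((a ∧ a) ∧ ((b ⊃ ¬a) ∧ ¬a)) = min(0.73, 0) = 0
  ¬((a ∧ a) ∧ ((b ⊃ ¬a) ∧ ¬a)): Gödel ¬ of 0 = 1 (operand is 0)
  Gödel value = 1
Łukasiewicz evaluation:
  (a ∧ a) = min(0.73, 0.73) = 0.73
  ¬a: Łukasiewicz ¬ gives 1 − 0.73 = 0.27
  (b ⊃ ¬a): min(1, 1 − 0.23 + 0.27) = 1
  ¬a: Łukasiewicz ¬ gives 1 − 0.73 = 0.27
  ((b ⊃ ¬a) ∧ ¬a) = min(1, 0.27) = 0.27
  ((a ∧ a) ∧ ((b ⊃ ¬a) ∧ ¬a)) = min(0.73, 0.27) = 0.27
  ¬((a ∧ a) ∧ ((b ⊃ ¬a) ∧ ¬a)): Łukasiewicz ¬ gives 1 − 0.27 = 0.73
  Łukasiewicz value = 0.73
Difference: 1 − 0.73 = 0.27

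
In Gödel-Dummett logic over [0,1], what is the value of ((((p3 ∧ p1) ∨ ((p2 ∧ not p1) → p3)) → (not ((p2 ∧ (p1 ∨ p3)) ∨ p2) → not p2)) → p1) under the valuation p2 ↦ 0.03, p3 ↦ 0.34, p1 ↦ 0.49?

(p3 ∧ p1) = min(0.34, 0.49) = 0.34
not p1: Gödel ¬ of 0.49 = 0 (operand ≠ 0)
(p2 ∧ not p1) = min(0.03, 0) = 0
((p2 ∧ not p1) → p3): 0 ≤ 0.34, so result = 1
((p3 ∧ p1) ∨ ((p2 ∧ not p1) → p3)) = max(0.34, 1) = 1
(p1 ∨ p3) = max(0.49, 0.34) = 0.49
(p2 ∧ (p1 ∨ p3)) = min(0.03, 0.49) = 0.03
((p2 ∧ (p1 ∨ p3)) ∨ p2) = max(0.03, 0.03) = 0.03
not ((p2 ∧ (p1 ∨ p3)) ∨ p2): Gödel ¬ of 0.03 = 0 (operand ≠ 0)
not p2: Gödel ¬ of 0.03 = 0 (operand ≠ 0)
(not ((p2 ∧ (p1 ∨ p3)) ∨ p2) → not p2): 0 ≤ 0, so result = 1
(((p3 ∧ p1) ∨ ((p2 ∧ not p1) → p3)) → (not ((p2 ∧ (p1 ∨ p3)) ∨ p2) → not p2)): 1 ≤ 1, so result = 1
((((p3 ∧ p1) ∨ ((p2 ∧ not p1) → p3)) → (not ((p2 ∧ (p1 ∨ p3)) ∨ p2) → not p2)) → p1): 1 > 0.49, so result = 0.49

0.49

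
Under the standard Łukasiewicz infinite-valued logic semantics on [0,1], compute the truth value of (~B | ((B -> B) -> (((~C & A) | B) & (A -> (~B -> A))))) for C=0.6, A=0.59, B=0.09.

~B: Łukasiewicz ¬ gives 1 − 0.09 = 0.91
(B -> B): min(1, 1 − 0.09 + 0.09) = 1
~C: Łukasiewicz ¬ gives 1 − 0.6 = 0.4
(~C & A) = min(0.4, 0.59) = 0.4
((~C & A) | B) = max(0.4, 0.09) = 0.4
~B: Łukasiewicz ¬ gives 1 − 0.09 = 0.91
(~B -> A): min(1, 1 − 0.91 + 0.59) = 0.68
(A -> (~B -> A)): min(1, 1 − 0.59 + 0.68) = 1
(((~C & A) | B) & (A -> (~B -> A))) = min(0.4, 1) = 0.4
((B -> B) -> (((~C & A) | B) & (A -> (~B -> A)))): min(1, 1 − 1 + 0.4) = 0.4
(~B | ((B -> B) -> (((~C & A) | B) & (A -> (~B -> A))))) = max(0.91, 0.4) = 0.91

0.91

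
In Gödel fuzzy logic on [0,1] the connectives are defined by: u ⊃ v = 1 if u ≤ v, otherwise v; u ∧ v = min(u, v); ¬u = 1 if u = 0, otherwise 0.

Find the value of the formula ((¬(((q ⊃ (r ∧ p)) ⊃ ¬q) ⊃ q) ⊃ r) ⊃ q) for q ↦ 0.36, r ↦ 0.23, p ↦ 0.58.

0.36

(r ∧ p) = min(0.23, 0.58) = 0.23
(q ⊃ (r ∧ p)): 0.36 > 0.23, so result = 0.23
¬q: Gödel ¬ of 0.36 = 0 (operand ≠ 0)
((q ⊃ (r ∧ p)) ⊃ ¬q): 0.23 > 0, so result = 0
(((q ⊃ (r ∧ p)) ⊃ ¬q) ⊃ q): 0 ≤ 0.36, so result = 1
¬(((q ⊃ (r ∧ p)) ⊃ ¬q) ⊃ q): Gödel ¬ of 1 = 0 (operand ≠ 0)
(¬(((q ⊃ (r ∧ p)) ⊃ ¬q) ⊃ q) ⊃ r): 0 ≤ 0.23, so result = 1
((¬(((q ⊃ (r ∧ p)) ⊃ ¬q) ⊃ q) ⊃ r) ⊃ q): 1 > 0.36, so result = 0.36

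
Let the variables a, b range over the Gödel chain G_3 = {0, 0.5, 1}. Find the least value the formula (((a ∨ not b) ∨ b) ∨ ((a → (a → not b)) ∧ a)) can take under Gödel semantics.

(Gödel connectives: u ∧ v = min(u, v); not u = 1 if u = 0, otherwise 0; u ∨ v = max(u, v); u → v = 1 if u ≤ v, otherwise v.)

The minimum is attained at a = 0, b = 0.5:
  not b: Gödel ¬ of 0.5 = 0 (operand ≠ 0)
  (a ∨ not b) = max(0, 0) = 0
  ((a ∨ not b) ∨ b) = max(0, 0.5) = 0.5
  not b: Gödel ¬ of 0.5 = 0 (operand ≠ 0)
  (a → not b): 0 ≤ 0, so result = 1
  (a → (a → not b)): 0 ≤ 1, so result = 1
  ((a → (a → not b)) ∧ a) = min(1, 0) = 0
  (((a ∨ not b) ∨ b) ∨ ((a → (a → not b)) ∧ a)) = max(0.5, 0) = 0.5
Checking all 9 assignments confirms none give a value below 0.50.

0.50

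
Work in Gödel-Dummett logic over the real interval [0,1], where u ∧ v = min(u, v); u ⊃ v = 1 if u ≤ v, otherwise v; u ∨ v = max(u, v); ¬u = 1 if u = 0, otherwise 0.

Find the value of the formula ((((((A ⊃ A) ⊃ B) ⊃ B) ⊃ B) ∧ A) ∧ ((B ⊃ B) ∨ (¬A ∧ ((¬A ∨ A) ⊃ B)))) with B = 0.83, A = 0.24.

0.24

(A ⊃ A): 0.24 ≤ 0.24, so result = 1
((A ⊃ A) ⊃ B): 1 > 0.83, so result = 0.83
(((A ⊃ A) ⊃ B) ⊃ B): 0.83 ≤ 0.83, so result = 1
((((A ⊃ A) ⊃ B) ⊃ B) ⊃ B): 1 > 0.83, so result = 0.83
(((((A ⊃ A) ⊃ B) ⊃ B) ⊃ B) ∧ A) = min(0.83, 0.24) = 0.24
(B ⊃ B): 0.83 ≤ 0.83, so result = 1
¬A: Gödel ¬ of 0.24 = 0 (operand ≠ 0)
¬A: Gödel ¬ of 0.24 = 0 (operand ≠ 0)
(¬A ∨ A) = max(0, 0.24) = 0.24
((¬A ∨ A) ⊃ B): 0.24 ≤ 0.83, so result = 1
(¬A ∧ ((¬A ∨ A) ⊃ B)) = min(0, 1) = 0
((B ⊃ B) ∨ (¬A ∧ ((¬A ∨ A) ⊃ B))) = max(1, 0) = 1
((((((A ⊃ A) ⊃ B) ⊃ B) ⊃ B) ∧ A) ∧ ((B ⊃ B) ∨ (¬A ∧ ((¬A ∨ A) ⊃ B)))) = min(0.24, 1) = 0.24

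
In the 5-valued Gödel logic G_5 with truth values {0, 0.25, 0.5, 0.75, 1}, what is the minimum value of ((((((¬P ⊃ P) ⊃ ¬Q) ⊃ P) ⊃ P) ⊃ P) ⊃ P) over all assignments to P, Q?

0.25

The minimum is attained at P = 0.25, Q = 0.25:
  ¬P: Gödel ¬ of 0.25 = 0 (operand ≠ 0)
  (¬P ⊃ P): 0 ≤ 0.25, so result = 1
  ¬Q: Gödel ¬ of 0.25 = 0 (operand ≠ 0)
  ((¬P ⊃ P) ⊃ ¬Q): 1 > 0, so result = 0
  (((¬P ⊃ P) ⊃ ¬Q) ⊃ P): 0 ≤ 0.25, so result = 1
  ((((¬P ⊃ P) ⊃ ¬Q) ⊃ P) ⊃ P): 1 > 0.25, so result = 0.25
  (((((¬P ⊃ P) ⊃ ¬Q) ⊃ P) ⊃ P) ⊃ P): 0.25 ≤ 0.25, so result = 1
  ((((((¬P ⊃ P) ⊃ ¬Q) ⊃ P) ⊃ P) ⊃ P) ⊃ P): 1 > 0.25, so result = 0.25
Checking all 25 assignments confirms none give a value below 0.25.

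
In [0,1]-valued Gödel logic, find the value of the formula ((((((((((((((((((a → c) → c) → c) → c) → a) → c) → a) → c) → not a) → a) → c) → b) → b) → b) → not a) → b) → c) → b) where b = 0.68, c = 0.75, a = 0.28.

(a → c): 0.28 ≤ 0.75, so result = 1
((a → c) → c): 1 > 0.75, so result = 0.75
(((a → c) → c) → c): 0.75 ≤ 0.75, so result = 1
((((a → c) → c) → c) → c): 1 > 0.75, so result = 0.75
(((((a → c) → c) → c) → c) → a): 0.75 > 0.28, so result = 0.28
((((((a → c) → c) → c) → c) → a) → c): 0.28 ≤ 0.75, so result = 1
(((((((a → c) → c) → c) → c) → a) → c) → a): 1 > 0.28, so result = 0.28
((((((((a → c) → c) → c) → c) → a) → c) → a) → c): 0.28 ≤ 0.75, so result = 1
not a: Gödel ¬ of 0.28 = 0 (operand ≠ 0)
(((((((((a → c) → c) → c) → c) → a) → c) → a) → c) → not a): 1 > 0, so result = 0
((((((((((a → c) → c) → c) → c) → a) → c) → a) → c) → not a) → a): 0 ≤ 0.28, so result = 1
(((((((((((a → c) → c) → c) → c) → a) → c) → a) → c) → not a) → a) → c): 1 > 0.75, so result = 0.75
((((((((((((a → c) → c) → c) → c) → a) → c) → a) → c) → not a) → a) → c) → b): 0.75 > 0.68, so result = 0.68
(((((((((((((a → c) → c) → c) → c) → a) → c) → a) → c) → not a) → a) → c) → b) → b): 0.68 ≤ 0.68, so result = 1
((((((((((((((a → c) → c) → c) → c) → a) → c) → a) → c) → not a) → a) → c) → b) → b) → b): 1 > 0.68, so result = 0.68
not a: Gödel ¬ of 0.28 = 0 (operand ≠ 0)
(((((((((((((((a → c) → c) → c) → c) → a) → c) → a) → c) → not a) → a) → c) → b) → b) → b) → not a): 0.68 > 0, so result = 0
((((((((((((((((a → c) → c) → c) → c) → a) → c) → a) → c) → not a) → a) → c) → b) → b) → b) → not a) → b): 0 ≤ 0.68, so result = 1
(((((((((((((((((a → c) → c) → c) → c) → a) → c) → a) → c) → not a) → a) → c) → b) → b) → b) → not a) → b) → c): 1 > 0.75, so result = 0.75
((((((((((((((((((a → c) → c) → c) → c) → a) → c) → a) → c) → not a) → a) → c) → b) → b) → b) → not a) → b) → c) → b): 0.75 > 0.68, so result = 0.68

0.68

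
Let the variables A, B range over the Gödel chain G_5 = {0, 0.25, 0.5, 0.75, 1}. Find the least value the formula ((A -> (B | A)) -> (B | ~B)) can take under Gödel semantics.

0.25

The minimum is attained at A = 0, B = 0.25:
  (B | A) = max(0.25, 0) = 0.25
  (A -> (B | A)): 0 ≤ 0.25, so result = 1
  ~B: Gödel ¬ of 0.25 = 0 (operand ≠ 0)
  (B | ~B) = max(0.25, 0) = 0.25
  ((A -> (B | A)) -> (B | ~B)): 1 > 0.25, so result = 0.25
Checking all 25 assignments confirms none give a value below 0.25.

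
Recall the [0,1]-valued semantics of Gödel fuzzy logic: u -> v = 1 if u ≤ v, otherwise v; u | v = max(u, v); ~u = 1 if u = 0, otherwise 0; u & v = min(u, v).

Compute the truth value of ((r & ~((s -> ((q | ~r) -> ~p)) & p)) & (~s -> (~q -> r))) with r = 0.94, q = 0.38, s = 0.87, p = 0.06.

~r: Gödel ¬ of 0.94 = 0 (operand ≠ 0)
(q | ~r) = max(0.38, 0) = 0.38
~p: Gödel ¬ of 0.06 = 0 (operand ≠ 0)
((q | ~r) -> ~p): 0.38 > 0, so result = 0
(s -> ((q | ~r) -> ~p)): 0.87 > 0, so result = 0
((s -> ((q | ~r) -> ~p)) & p) = min(0, 0.06) = 0
~((s -> ((q | ~r) -> ~p)) & p): Gödel ¬ of 0 = 1 (operand is 0)
(r & ~((s -> ((q | ~r) -> ~p)) & p)) = min(0.94, 1) = 0.94
~s: Gödel ¬ of 0.87 = 0 (operand ≠ 0)
~q: Gödel ¬ of 0.38 = 0 (operand ≠ 0)
(~q -> r): 0 ≤ 0.94, so result = 1
(~s -> (~q -> r)): 0 ≤ 1, so result = 1
((r & ~((s -> ((q | ~r) -> ~p)) & p)) & (~s -> (~q -> r))) = min(0.94, 1) = 0.94

0.94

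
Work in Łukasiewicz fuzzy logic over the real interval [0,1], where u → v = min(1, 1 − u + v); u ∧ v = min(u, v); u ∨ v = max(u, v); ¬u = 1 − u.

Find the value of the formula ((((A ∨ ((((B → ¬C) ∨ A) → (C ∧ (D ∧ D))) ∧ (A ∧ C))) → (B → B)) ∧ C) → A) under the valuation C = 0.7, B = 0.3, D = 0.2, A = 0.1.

0.40

¬C: Łukasiewicz ¬ gives 1 − 0.7 = 0.3
(B → ¬C): min(1, 1 − 0.3 + 0.3) = 1
((B → ¬C) ∨ A) = max(1, 0.1) = 1
(D ∧ D) = min(0.2, 0.2) = 0.2
(C ∧ (D ∧ D)) = min(0.7, 0.2) = 0.2
(((B → ¬C) ∨ A) → (C ∧ (D ∧ D))): min(1, 1 − 1 + 0.2) = 0.2
(A ∧ C) = min(0.1, 0.7) = 0.1
((((B → ¬C) ∨ A) → (C ∧ (D ∧ D))) ∧ (A ∧ C)) = min(0.2, 0.1) = 0.1
(A ∨ ((((B → ¬C) ∨ A) → (C ∧ (D ∧ D))) ∧ (A ∧ C))) = max(0.1, 0.1) = 0.1
(B → B): min(1, 1 − 0.3 + 0.3) = 1
((A ∨ ((((B → ¬C) ∨ A) → (C ∧ (D ∧ D))) ∧ (A ∧ C))) → (B → B)): min(1, 1 − 0.1 + 1) = 1
(((A ∨ ((((B → ¬C) ∨ A) → (C ∧ (D ∧ D))) ∧ (A ∧ C))) → (B → B)) ∧ C) = min(1, 0.7) = 0.7
((((A ∨ ((((B → ¬C) ∨ A) → (C ∧ (D ∧ D))) ∧ (A ∧ C))) → (B → B)) ∧ C) → A): min(1, 1 − 0.7 + 0.1) = 0.4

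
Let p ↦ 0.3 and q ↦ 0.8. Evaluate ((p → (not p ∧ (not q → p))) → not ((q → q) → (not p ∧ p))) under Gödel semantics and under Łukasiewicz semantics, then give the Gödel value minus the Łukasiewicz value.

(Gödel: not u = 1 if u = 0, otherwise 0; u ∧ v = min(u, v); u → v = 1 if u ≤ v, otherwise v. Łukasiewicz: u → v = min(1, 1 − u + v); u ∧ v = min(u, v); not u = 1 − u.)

Gödel evaluation:
  not p: Gödel ¬ of 0.3 = 0 (operand ≠ 0)
  not q: Gödel ¬ of 0.8 = 0 (operand ≠ 0)
  (not q → p): 0 ≤ 0.3, so result = 1
  (not p ∧ (not q → p)) = min(0, 1) = 0
  (p → (not p ∧ (not q → p))): 0.3 > 0, so result = 0
  (q → q): 0.8 ≤ 0.8, so result = 1
  not p: Gödel ¬ of 0.3 = 0 (operand ≠ 0)
  (not p ∧ p) = min(0, 0.3) = 0
  ((q → q) → (not p ∧ p)): 1 > 0, so result = 0
  not ((q → q) → (not p ∧ p)): Gödel ¬ of 0 = 1 (operand is 0)
  ((p → (not p ∧ (not q → p))) → not ((q → q) → (not p ∧ p))): 0 ≤ 1, so result = 1
  Gödel value = 1
Łukasiewicz evaluation:
  not p: Łukasiewicz ¬ gives 1 − 0.3 = 0.7
  not q: Łukasiewicz ¬ gives 1 − 0.8 = 0.2
  (not q → p): min(1, 1 − 0.2 + 0.3) = 1
  (not p ∧ (not q → p)) = min(0.7, 1) = 0.7
  (p → (not p ∧ (not q → p))): min(1, 1 − 0.3 + 0.7) = 1
  (q → q): min(1, 1 − 0.8 + 0.8) = 1
  not p: Łukasiewicz ¬ gives 1 − 0.3 = 0.7
  (not p ∧ p) = min(0.7, 0.3) = 0.3
  ((q → q) → (not p ∧ p)): min(1, 1 − 1 + 0.3) = 0.3
  not ((q → q) → (not p ∧ p)): Łukasiewicz ¬ gives 1 − 0.3 = 0.7
  ((p → (not p ∧ (not q → p))) → not ((q → q) → (not p ∧ p))): min(1, 1 − 1 + 0.7) = 0.7
  Łukasiewicz value = 0.7
Difference: 1 − 0.7 = 0.30

0.30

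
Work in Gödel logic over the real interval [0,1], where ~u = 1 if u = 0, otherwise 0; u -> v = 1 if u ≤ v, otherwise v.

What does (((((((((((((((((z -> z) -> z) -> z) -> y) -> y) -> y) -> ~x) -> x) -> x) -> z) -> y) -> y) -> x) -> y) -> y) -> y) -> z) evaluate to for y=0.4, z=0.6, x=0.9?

(z -> z): 0.6 ≤ 0.6, so result = 1
((z -> z) -> z): 1 > 0.6, so result = 0.6
(((z -> z) -> z) -> z): 0.6 ≤ 0.6, so result = 1
((((z -> z) -> z) -> z) -> y): 1 > 0.4, so result = 0.4
(((((z -> z) -> z) -> z) -> y) -> y): 0.4 ≤ 0.4, so result = 1
((((((z -> z) -> z) -> z) -> y) -> y) -> y): 1 > 0.4, so result = 0.4
~x: Gödel ¬ of 0.9 = 0 (operand ≠ 0)
(((((((z -> z) -> z) -> z) -> y) -> y) -> y) -> ~x): 0.4 > 0, so result = 0
((((((((z -> z) -> z) -> z) -> y) -> y) -> y) -> ~x) -> x): 0 ≤ 0.9, so result = 1
(((((((((z -> z) -> z) -> z) -> y) -> y) -> y) -> ~x) -> x) -> x): 1 > 0.9, so result = 0.9
((((((((((z -> z) -> z) -> z) -> y) -> y) -> y) -> ~x) -> x) -> x) -> z): 0.9 > 0.6, so result = 0.6
(((((((((((z -> z) -> z) -> z) -> y) -> y) -> y) -> ~x) -> x) -> x) -> z) -> y): 0.6 > 0.4, so result = 0.4
((((((((((((z -> z) -> z) -> z) -> y) -> y) -> y) -> ~x) -> x) -> x) -> z) -> y) -> y): 0.4 ≤ 0.4, so result = 1
(((((((((((((z -> z) -> z) -> z) -> y) -> y) -> y) -> ~x) -> x) -> x) -> z) -> y) -> y) -> x): 1 > 0.9, so result = 0.9
((((((((((((((z -> z) -> z) -> z) -> y) -> y) -> y) -> ~x) -> x) -> x) -> z) -> y) -> y) -> x) -> y): 0.9 > 0.4, so result = 0.4
(((((((((((((((z -> z) -> z) -> z) -> y) -> y) -> y) -> ~x) -> x) -> x) -> z) -> y) -> y) -> x) -> y) -> y): 0.4 ≤ 0.4, so result = 1
((((((((((((((((z -> z) -> z) -> z) -> y) -> y) -> y) -> ~x) -> x) -> x) -> z) -> y) -> y) -> x) -> y) -> y) -> y): 1 > 0.4, so result = 0.4
(((((((((((((((((z -> z) -> z) -> z) -> y) -> y) -> y) -> ~x) -> x) -> x) -> z) -> y) -> y) -> x) -> y) -> y) -> y) -> z): 0.4 ≤ 0.6, so result = 1

1.00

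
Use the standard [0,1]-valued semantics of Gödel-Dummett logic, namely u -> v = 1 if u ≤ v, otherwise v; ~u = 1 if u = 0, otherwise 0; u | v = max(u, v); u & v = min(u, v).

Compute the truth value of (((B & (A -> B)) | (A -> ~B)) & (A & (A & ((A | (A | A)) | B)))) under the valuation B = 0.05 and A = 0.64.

(A -> B): 0.64 > 0.05, so result = 0.05
(B & (A -> B)) = min(0.05, 0.05) = 0.05
~B: Gödel ¬ of 0.05 = 0 (operand ≠ 0)
(A -> ~B): 0.64 > 0, so result = 0
((B & (A -> B)) | (A -> ~B)) = max(0.05, 0) = 0.05
(A | A) = max(0.64, 0.64) = 0.64
(A | (A | A)) = max(0.64, 0.64) = 0.64
((A | (A | A)) | B) = max(0.64, 0.05) = 0.64
(A & ((A | (A | A)) | B)) = min(0.64, 0.64) = 0.64
(A & (A & ((A | (A | A)) | B))) = min(0.64, 0.64) = 0.64
(((B & (A -> B)) | (A -> ~B)) & (A & (A & ((A | (A | A)) | B)))) = min(0.05, 0.64) = 0.05

0.05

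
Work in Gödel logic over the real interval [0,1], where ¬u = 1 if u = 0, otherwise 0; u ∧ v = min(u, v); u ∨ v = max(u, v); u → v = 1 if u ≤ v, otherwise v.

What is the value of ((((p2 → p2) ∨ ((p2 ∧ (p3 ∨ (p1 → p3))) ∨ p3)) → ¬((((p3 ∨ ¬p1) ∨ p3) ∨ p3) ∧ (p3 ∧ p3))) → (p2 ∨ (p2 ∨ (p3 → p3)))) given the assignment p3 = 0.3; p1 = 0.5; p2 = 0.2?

(p2 → p2): 0.2 ≤ 0.2, so result = 1
(p1 → p3): 0.5 > 0.3, so result = 0.3
(p3 ∨ (p1 → p3)) = max(0.3, 0.3) = 0.3
(p2 ∧ (p3 ∨ (p1 → p3))) = min(0.2, 0.3) = 0.2
((p2 ∧ (p3 ∨ (p1 → p3))) ∨ p3) = max(0.2, 0.3) = 0.3
((p2 → p2) ∨ ((p2 ∧ (p3 ∨ (p1 → p3))) ∨ p3)) = max(1, 0.3) = 1
¬p1: Gödel ¬ of 0.5 = 0 (operand ≠ 0)
(p3 ∨ ¬p1) = max(0.3, 0) = 0.3
((p3 ∨ ¬p1) ∨ p3) = max(0.3, 0.3) = 0.3
(((p3 ∨ ¬p1) ∨ p3) ∨ p3) = max(0.3, 0.3) = 0.3
(p3 ∧ p3) = min(0.3, 0.3) = 0.3
((((p3 ∨ ¬p1) ∨ p3) ∨ p3) ∧ (p3 ∧ p3)) = min(0.3, 0.3) = 0.3
¬((((p3 ∨ ¬p1) ∨ p3) ∨ p3) ∧ (p3 ∧ p3)): Gödel ¬ of 0.3 = 0 (operand ≠ 0)
(((p2 → p2) ∨ ((p2 ∧ (p3 ∨ (p1 → p3))) ∨ p3)) → ¬((((p3 ∨ ¬p1) ∨ p3) ∨ p3) ∧ (p3 ∧ p3))): 1 > 0, so result = 0
(p3 → p3): 0.3 ≤ 0.3, so result = 1
(p2 ∨ (p3 → p3)) = max(0.2, 1) = 1
(p2 ∨ (p2 ∨ (p3 → p3))) = max(0.2, 1) = 1
((((p2 → p2) ∨ ((p2 ∧ (p3 ∨ (p1 → p3))) ∨ p3)) → ¬((((p3 ∨ ¬p1) ∨ p3) ∨ p3) ∧ (p3 ∧ p3))) → (p2 ∨ (p2 ∨ (p3 → p3)))): 0 ≤ 1, so result = 1

1.00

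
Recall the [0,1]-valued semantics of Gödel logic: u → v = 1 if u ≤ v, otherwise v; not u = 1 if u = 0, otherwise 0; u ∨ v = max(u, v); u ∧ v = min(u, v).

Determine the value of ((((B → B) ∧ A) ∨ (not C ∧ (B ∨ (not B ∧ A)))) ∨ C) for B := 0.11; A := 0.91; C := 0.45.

0.91

(B → B): 0.11 ≤ 0.11, so result = 1
((B → B) ∧ A) = min(1, 0.91) = 0.91
not C: Gödel ¬ of 0.45 = 0 (operand ≠ 0)
not B: Gödel ¬ of 0.11 = 0 (operand ≠ 0)
(not B ∧ A) = min(0, 0.91) = 0
(B ∨ (not B ∧ A)) = max(0.11, 0) = 0.11
(not C ∧ (B ∨ (not B ∧ A))) = min(0, 0.11) = 0
(((B → B) ∧ A) ∨ (not C ∧ (B ∨ (not B ∧ A)))) = max(0.91, 0) = 0.91
((((B → B) ∧ A) ∨ (not C ∧ (B ∨ (not B ∧ A)))) ∨ C) = max(0.91, 0.45) = 0.91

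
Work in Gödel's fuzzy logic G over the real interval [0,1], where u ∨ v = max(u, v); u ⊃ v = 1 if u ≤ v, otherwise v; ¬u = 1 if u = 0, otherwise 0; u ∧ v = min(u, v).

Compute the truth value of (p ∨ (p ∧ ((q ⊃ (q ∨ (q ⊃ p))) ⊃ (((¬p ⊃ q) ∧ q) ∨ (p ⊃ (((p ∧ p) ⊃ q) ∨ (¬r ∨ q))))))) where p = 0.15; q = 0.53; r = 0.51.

(q ⊃ p): 0.53 > 0.15, so result = 0.15
(q ∨ (q ⊃ p)) = max(0.53, 0.15) = 0.53
(q ⊃ (q ∨ (q ⊃ p))): 0.53 ≤ 0.53, so result = 1
¬p: Gödel ¬ of 0.15 = 0 (operand ≠ 0)
(¬p ⊃ q): 0 ≤ 0.53, so result = 1
((¬p ⊃ q) ∧ q) = min(1, 0.53) = 0.53
(p ∧ p) = min(0.15, 0.15) = 0.15
((p ∧ p) ⊃ q): 0.15 ≤ 0.53, so result = 1
¬r: Gödel ¬ of 0.51 = 0 (operand ≠ 0)
(¬r ∨ q) = max(0, 0.53) = 0.53
(((p ∧ p) ⊃ q) ∨ (¬r ∨ q)) = max(1, 0.53) = 1
(p ⊃ (((p ∧ p) ⊃ q) ∨ (¬r ∨ q))): 0.15 ≤ 1, so result = 1
(((¬p ⊃ q) ∧ q) ∨ (p ⊃ (((p ∧ p) ⊃ q) ∨ (¬r ∨ q)))) = max(0.53, 1) = 1
((q ⊃ (q ∨ (q ⊃ p))) ⊃ (((¬p ⊃ q) ∧ q) ∨ (p ⊃ (((p ∧ p) ⊃ q) ∨ (¬r ∨ q))))): 1 ≤ 1, so result = 1
(p ∧ ((q ⊃ (q ∨ (q ⊃ p))) ⊃ (((¬p ⊃ q) ∧ q) ∨ (p ⊃ (((p ∧ p) ⊃ q) ∨ (¬r ∨ q)))))) = min(0.15, 1) = 0.15
(p ∨ (p ∧ ((q ⊃ (q ∨ (q ⊃ p))) ⊃ (((¬p ⊃ q) ∧ q) ∨ (p ⊃ (((p ∧ p) ⊃ q) ∨ (¬r ∨ q))))))) = max(0.15, 0.15) = 0.15

0.15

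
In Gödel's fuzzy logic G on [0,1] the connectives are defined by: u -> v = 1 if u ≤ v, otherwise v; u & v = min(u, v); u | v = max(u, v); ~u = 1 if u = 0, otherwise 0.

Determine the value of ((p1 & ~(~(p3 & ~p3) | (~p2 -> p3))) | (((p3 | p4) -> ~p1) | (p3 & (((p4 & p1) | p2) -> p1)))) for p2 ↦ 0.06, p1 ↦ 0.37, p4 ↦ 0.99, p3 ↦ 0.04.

~p3: Gödel ¬ of 0.04 = 0 (operand ≠ 0)
(p3 & ~p3) = min(0.04, 0) = 0
~(p3 & ~p3): Gödel ¬ of 0 = 1 (operand is 0)
~p2: Gödel ¬ of 0.06 = 0 (operand ≠ 0)
(~p2 -> p3): 0 ≤ 0.04, so result = 1
(~(p3 & ~p3) | (~p2 -> p3)) = max(1, 1) = 1
~(~(p3 & ~p3) | (~p2 -> p3)): Gödel ¬ of 1 = 0 (operand ≠ 0)
(p1 & ~(~(p3 & ~p3) | (~p2 -> p3))) = min(0.37, 0) = 0
(p3 | p4) = max(0.04, 0.99) = 0.99
~p1: Gödel ¬ of 0.37 = 0 (operand ≠ 0)
((p3 | p4) -> ~p1): 0.99 > 0, so result = 0
(p4 & p1) = min(0.99, 0.37) = 0.37
((p4 & p1) | p2) = max(0.37, 0.06) = 0.37
(((p4 & p1) | p2) -> p1): 0.37 ≤ 0.37, so result = 1
(p3 & (((p4 & p1) | p2) -> p1)) = min(0.04, 1) = 0.04
(((p3 | p4) -> ~p1) | (p3 & (((p4 & p1) | p2) -> p1))) = max(0, 0.04) = 0.04
((p1 & ~(~(p3 & ~p3) | (~p2 -> p3))) | (((p3 | p4) -> ~p1) | (p3 & (((p4 & p1) | p2) -> p1)))) = max(0, 0.04) = 0.04

0.04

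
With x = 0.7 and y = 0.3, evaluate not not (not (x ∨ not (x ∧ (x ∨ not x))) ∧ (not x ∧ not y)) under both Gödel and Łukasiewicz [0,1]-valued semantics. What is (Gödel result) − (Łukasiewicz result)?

-0.30

Gödel evaluation:
  not x: Gödel ¬ of 0.7 = 0 (operand ≠ 0)
  (x ∨ not x) = max(0.7, 0) = 0.7
  (x ∧ (x ∨ not x)) = min(0.7, 0.7) = 0.7
  not (x ∧ (x ∨ not x)): Gödel ¬ of 0.7 = 0 (operand ≠ 0)
  (x ∨ not (x ∧ (x ∨ not x))) = max(0.7, 0) = 0.7
  not (x ∨ not (x ∧ (x ∨ not x))): Gödel ¬ of 0.7 = 0 (operand ≠ 0)
  not x: Gödel ¬ of 0.7 = 0 (operand ≠ 0)
  not y: Gödel ¬ of 0.3 = 0 (operand ≠ 0)
  (not x ∧ not y) = min(0, 0) = 0
  (not (x ∨ not (x ∧ (x ∨ not x))) ∧ (not x ∧ not y)) = min(0, 0) = 0
  not (not (x ∨ not (x ∧ (x ∨ not x))) ∧ (not x ∧ not y)): Gödel ¬ of 0 = 1 (operand is 0)
  not not (not (x ∨ not (x ∧ (x ∨ not x))) ∧ (not x ∧ not y)): Gödel ¬ of 1 = 0 (operand ≠ 0)
  Gödel value = 0
Łukasiewicz evaluation:
  not x: Łukasiewicz ¬ gives 1 − 0.7 = 0.3
  (x ∨ not x) = max(0.7, 0.3) = 0.7
  (x ∧ (x ∨ not x)) = min(0.7, 0.7) = 0.7
  not (x ∧ (x ∨ not x)): Łukasiewicz ¬ gives 1 − 0.7 = 0.3
  (x ∨ not (x ∧ (x ∨ not x))) = max(0.7, 0.3) = 0.7
  not (x ∨ not (x ∧ (x ∨ not x))): Łukasiewicz ¬ gives 1 − 0.7 = 0.3
  not x: Łukasiewicz ¬ gives 1 − 0.7 = 0.3
  not y: Łukasiewicz ¬ gives 1 − 0.3 = 0.7
  (not x ∧ not y) = min(0.3, 0.7) = 0.3
  (not (x ∨ not (x ∧ (x ∨ not x))) ∧ (not x ∧ not y)) = min(0.3, 0.3) = 0.3
  not (not (x ∨ not (x ∧ (x ∨ not x))) ∧ (not x ∧ not y)): Łukasiewicz ¬ gives 1 − 0.3 = 0.7
  not not (not (x ∨ not (x ∧ (x ∨ not x))) ∧ (not x ∧ not y)): Łukasiewicz ¬ gives 1 − 0.7 = 0.3
  Łukasiewicz value = 0.3
Difference: 0 − 0.3 = -0.30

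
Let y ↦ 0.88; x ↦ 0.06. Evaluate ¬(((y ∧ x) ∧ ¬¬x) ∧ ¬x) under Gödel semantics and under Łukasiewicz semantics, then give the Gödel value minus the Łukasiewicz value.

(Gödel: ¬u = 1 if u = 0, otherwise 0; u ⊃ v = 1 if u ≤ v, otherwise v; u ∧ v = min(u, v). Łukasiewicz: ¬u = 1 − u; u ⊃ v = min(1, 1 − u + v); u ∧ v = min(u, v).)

0.06

Gödel evaluation:
  (y ∧ x) = min(0.88, 0.06) = 0.06
  ¬x: Gödel ¬ of 0.06 = 0 (operand ≠ 0)
  ¬¬x: Gödel ¬ of 0 = 1 (operand is 0)
  ((y ∧ x) ∧ ¬¬x) = min(0.06, 1) = 0.06
  ¬x: Gödel ¬ of 0.06 = 0 (operand ≠ 0)
  (((y ∧ x) ∧ ¬¬x) ∧ ¬x) = min(0.06, 0) = 0
  ¬(((y ∧ x) ∧ ¬¬x) ∧ ¬x): Gödel ¬ of 0 = 1 (operand is 0)
  Gödel value = 1
Łukasiewicz evaluation:
  (y ∧ x) = min(0.88, 0.06) = 0.06
  ¬x: Łukasiewicz ¬ gives 1 − 0.06 = 0.94
  ¬¬x: Łukasiewicz ¬ gives 1 − 0.94 = 0.06
  ((y ∧ x) ∧ ¬¬x) = min(0.06, 0.06) = 0.06
  ¬x: Łukasiewicz ¬ gives 1 − 0.06 = 0.94
  (((y ∧ x) ∧ ¬¬x) ∧ ¬x) = min(0.06, 0.94) = 0.06
  ¬(((y ∧ x) ∧ ¬¬x) ∧ ¬x): Łukasiewicz ¬ gives 1 − 0.06 = 0.94
  Łukasiewicz value = 0.94
Difference: 1 − 0.94 = 0.06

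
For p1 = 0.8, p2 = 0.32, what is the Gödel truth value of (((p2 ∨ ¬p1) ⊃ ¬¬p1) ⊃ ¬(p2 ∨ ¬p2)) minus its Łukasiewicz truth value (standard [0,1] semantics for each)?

-0.32

Gödel evaluation:
  ¬p1: Gödel ¬ of 0.8 = 0 (operand ≠ 0)
  (p2 ∨ ¬p1) = max(0.32, 0) = 0.32
  ¬p1: Gödel ¬ of 0.8 = 0 (operand ≠ 0)
  ¬¬p1: Gödel ¬ of 0 = 1 (operand is 0)
  ((p2 ∨ ¬p1) ⊃ ¬¬p1): 0.32 ≤ 1, so result = 1
  ¬p2: Gödel ¬ of 0.32 = 0 (operand ≠ 0)
  (p2 ∨ ¬p2) = max(0.32, 0) = 0.32
  ¬(p2 ∨ ¬p2): Gödel ¬ of 0.32 = 0 (operand ≠ 0)
  (((p2 ∨ ¬p1) ⊃ ¬¬p1) ⊃ ¬(p2 ∨ ¬p2)): 1 > 0, so result = 0
  Gödel value = 0
Łukasiewicz evaluation:
  ¬p1: Łukasiewicz ¬ gives 1 − 0.8 = 0.2
  (p2 ∨ ¬p1) = max(0.32, 0.2) = 0.32
  ¬p1: Łukasiewicz ¬ gives 1 − 0.8 = 0.2
  ¬¬p1: Łukasiewicz ¬ gives 1 − 0.2 = 0.8
  ((p2 ∨ ¬p1) ⊃ ¬¬p1): min(1, 1 − 0.32 + 0.8) = 1
  ¬p2: Łukasiewicz ¬ gives 1 − 0.32 = 0.68
  (p2 ∨ ¬p2) = max(0.32, 0.68) = 0.68
  ¬(p2 ∨ ¬p2): Łukasiewicz ¬ gives 1 − 0.68 = 0.32
  (((p2 ∨ ¬p1) ⊃ ¬¬p1) ⊃ ¬(p2 ∨ ¬p2)): min(1, 1 − 1 + 0.32) = 0.32
  Łukasiewicz value = 0.32
Difference: 0 − 0.32 = -0.32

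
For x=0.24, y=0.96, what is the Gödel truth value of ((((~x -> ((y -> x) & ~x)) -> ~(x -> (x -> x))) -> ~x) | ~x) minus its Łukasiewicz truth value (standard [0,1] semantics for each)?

0.00

Gödel evaluation:
  ~x: Gödel ¬ of 0.24 = 0 (operand ≠ 0)
  (y -> x): 0.96 > 0.24, so result = 0.24
  ~x: Gödel ¬ of 0.24 = 0 (operand ≠ 0)
  ((y -> x) & ~x) = min(0.24, 0) = 0
  (~x -> ((y -> x) & ~x)): 0 ≤ 0, so result = 1
  (x -> x): 0.24 ≤ 0.24, so result = 1
  (x -> (x -> x)): 0.24 ≤ 1, so result = 1
  ~(x -> (x -> x)): Gödel ¬ of 1 = 0 (operand ≠ 0)
  ((~x -> ((y -> x) & ~x)) -> ~(x -> (x -> x))): 1 > 0, so result = 0
  ~x: Gödel ¬ of 0.24 = 0 (operand ≠ 0)
  (((~x -> ((y -> x) & ~x)) -> ~(x -> (x -> x))) -> ~x): 0 ≤ 0, so result = 1
  ~x: Gödel ¬ of 0.24 = 0 (operand ≠ 0)
  ((((~x -> ((y -> x) & ~x)) -> ~(x -> (x -> x))) -> ~x) | ~x) = max(1, 0) = 1
  Gödel value = 1
Łukasiewicz evaluation:
  ~x: Łukasiewicz ¬ gives 1 − 0.24 = 0.76
  (y -> x): min(1, 1 − 0.96 + 0.24) = 0.28
  ~x: Łukasiewicz ¬ gives 1 − 0.24 = 0.76
  ((y -> x) & ~x) = min(0.28, 0.76) = 0.28
  (~x -> ((y -> x) & ~x)): min(1, 1 − 0.76 + 0.28) = 0.52
  (x -> x): min(1, 1 − 0.24 + 0.24) = 1
  (x -> (x -> x)): min(1, 1 − 0.24 + 1) = 1
  ~(x -> (x -> x)): Łukasiewicz ¬ gives 1 − 1 = 0
  ((~x -> ((y -> x) & ~x)) -> ~(x -> (x -> x))): min(1, 1 − 0.52 + 0) = 0.48
  ~x: Łukasiewicz ¬ gives 1 − 0.24 = 0.76
  (((~x -> ((y -> x) & ~x)) -> ~(x -> (x -> x))) -> ~x): min(1, 1 − 0.48 + 0.76) = 1
  ~x: Łukasiewicz ¬ gives 1 − 0.24 = 0.76
  ((((~x -> ((y -> x) & ~x)) -> ~(x -> (x -> x))) -> ~x) | ~x) = max(1, 0.76) = 1
  Łukasiewicz value = 1
Difference: 1 − 1 = 0.00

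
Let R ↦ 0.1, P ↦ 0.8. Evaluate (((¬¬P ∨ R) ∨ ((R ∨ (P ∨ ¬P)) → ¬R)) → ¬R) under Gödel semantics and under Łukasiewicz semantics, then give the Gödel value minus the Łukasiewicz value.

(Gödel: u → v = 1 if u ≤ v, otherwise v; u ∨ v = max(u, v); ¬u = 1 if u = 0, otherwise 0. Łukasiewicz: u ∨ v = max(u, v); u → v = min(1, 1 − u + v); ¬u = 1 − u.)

Gödel evaluation:
  ¬P: Gödel ¬ of 0.8 = 0 (operand ≠ 0)
  ¬¬P: Gödel ¬ of 0 = 1 (operand is 0)
  (¬¬P ∨ R) = max(1, 0.1) = 1
  ¬P: Gödel ¬ of 0.8 = 0 (operand ≠ 0)
  (P ∨ ¬P) = max(0.8, 0) = 0.8
  (R ∨ (P ∨ ¬P)) = max(0.1, 0.8) = 0.8
  ¬R: Gödel ¬ of 0.1 = 0 (operand ≠ 0)
  ((R ∨ (P ∨ ¬P)) → ¬R): 0.8 > 0, so result = 0
  ((¬¬P ∨ R) ∨ ((R ∨ (P ∨ ¬P)) → ¬R)) = max(1, 0) = 1
  ¬R: Gödel ¬ of 0.1 = 0 (operand ≠ 0)
  (((¬¬P ∨ R) ∨ ((R ∨ (P ∨ ¬P)) → ¬R)) → ¬R): 1 > 0, so result = 0
  Gödel value = 0
Łukasiewicz evaluation:
  ¬P: Łukasiewicz ¬ gives 1 − 0.8 = 0.2
  ¬¬P: Łukasiewicz ¬ gives 1 − 0.2 = 0.8
  (¬¬P ∨ R) = max(0.8, 0.1) = 0.8
  ¬P: Łukasiewicz ¬ gives 1 − 0.8 = 0.2
  (P ∨ ¬P) = max(0.8, 0.2) = 0.8
  (R ∨ (P ∨ ¬P)) = max(0.1, 0.8) = 0.8
  ¬R: Łukasiewicz ¬ gives 1 − 0.1 = 0.9
  ((R ∨ (P ∨ ¬P)) → ¬R): min(1, 1 − 0.8 + 0.9) = 1
  ((¬¬P ∨ R) ∨ ((R ∨ (P ∨ ¬P)) → ¬R)) = max(0.8, 1) = 1
  ¬R: Łukasiewicz ¬ gives 1 − 0.1 = 0.9
  (((¬¬P ∨ R) ∨ ((R ∨ (P ∨ ¬P)) → ¬R)) → ¬R): min(1, 1 − 1 + 0.9) = 0.9
  Łukasiewicz value = 0.9
Difference: 0 − 0.9 = -0.90

-0.90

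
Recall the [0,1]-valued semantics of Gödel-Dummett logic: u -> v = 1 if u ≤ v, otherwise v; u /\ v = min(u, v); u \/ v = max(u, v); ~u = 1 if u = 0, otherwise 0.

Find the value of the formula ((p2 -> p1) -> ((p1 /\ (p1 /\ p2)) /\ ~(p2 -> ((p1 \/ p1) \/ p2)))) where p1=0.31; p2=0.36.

0.00

(p2 -> p1): 0.36 > 0.31, so result = 0.31
(p1 /\ p2) = min(0.31, 0.36) = 0.31
(p1 /\ (p1 /\ p2)) = min(0.31, 0.31) = 0.31
(p1 \/ p1) = max(0.31, 0.31) = 0.31
((p1 \/ p1) \/ p2) = max(0.31, 0.36) = 0.36
(p2 -> ((p1 \/ p1) \/ p2)): 0.36 ≤ 0.36, so result = 1
~(p2 -> ((p1 \/ p1) \/ p2)): Gödel ¬ of 1 = 0 (operand ≠ 0)
((p1 /\ (p1 /\ p2)) /\ ~(p2 -> ((p1 \/ p1) \/ p2))) = min(0.31, 0) = 0
((p2 -> p1) -> ((p1 /\ (p1 /\ p2)) /\ ~(p2 -> ((p1 \/ p1) \/ p2)))): 0.31 > 0, so result = 0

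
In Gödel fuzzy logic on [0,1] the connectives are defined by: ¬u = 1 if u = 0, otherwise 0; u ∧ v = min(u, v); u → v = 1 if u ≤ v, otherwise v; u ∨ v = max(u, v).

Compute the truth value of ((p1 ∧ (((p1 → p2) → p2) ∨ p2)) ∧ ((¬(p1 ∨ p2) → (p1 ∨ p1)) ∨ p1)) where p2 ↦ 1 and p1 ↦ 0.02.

(p1 → p2): 0.02 ≤ 1, so result = 1
((p1 → p2) → p2): 1 ≤ 1, so result = 1
(((p1 → p2) → p2) ∨ p2) = max(1, 1) = 1
(p1 ∧ (((p1 → p2) → p2) ∨ p2)) = min(0.02, 1) = 0.02
(p1 ∨ p2) = max(0.02, 1) = 1
¬(p1 ∨ p2): Gödel ¬ of 1 = 0 (operand ≠ 0)
(p1 ∨ p1) = max(0.02, 0.02) = 0.02
(¬(p1 ∨ p2) → (p1 ∨ p1)): 0 ≤ 0.02, so result = 1
((¬(p1 ∨ p2) → (p1 ∨ p1)) ∨ p1) = max(1, 0.02) = 1
((p1 ∧ (((p1 → p2) → p2) ∨ p2)) ∧ ((¬(p1 ∨ p2) → (p1 ∨ p1)) ∨ p1)) = min(0.02, 1) = 0.02

0.02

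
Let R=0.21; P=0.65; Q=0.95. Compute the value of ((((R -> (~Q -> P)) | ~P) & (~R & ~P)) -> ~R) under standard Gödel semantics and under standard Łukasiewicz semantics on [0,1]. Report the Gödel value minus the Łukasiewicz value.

Gödel evaluation:
  ~Q: Gödel ¬ of 0.95 = 0 (operand ≠ 0)
  (~Q -> P): 0 ≤ 0.65, so result = 1
  (R -> (~Q -> P)): 0.21 ≤ 1, so result = 1
  ~P: Gödel ¬ of 0.65 = 0 (operand ≠ 0)
  ((R -> (~Q -> P)) | ~P) = max(1, 0) = 1
  ~R: Gödel ¬ of 0.21 = 0 (operand ≠ 0)
  ~P: Gödel ¬ of 0.65 = 0 (operand ≠ 0)
  (~R & ~P) = min(0, 0) = 0
  (((R -> (~Q -> P)) | ~P) & (~R & ~P)) = min(1, 0) = 0
  ~R: Gödel ¬ of 0.21 = 0 (operand ≠ 0)
  ((((R -> (~Q -> P)) | ~P) & (~R & ~P)) -> ~R): 0 ≤ 0, so result = 1
  Gödel value = 1
Łukasiewicz evaluation:
  ~Q: Łukasiewicz ¬ gives 1 − 0.95 = 0.05
  (~Q -> P): min(1, 1 − 0.05 + 0.65) = 1
  (R -> (~Q -> P)): min(1, 1 − 0.21 + 1) = 1
  ~P: Łukasiewicz ¬ gives 1 − 0.65 = 0.35
  ((R -> (~Q -> P)) | ~P) = max(1, 0.35) = 1
  ~R: Łukasiewicz ¬ gives 1 − 0.21 = 0.79
  ~P: Łukasiewicz ¬ gives 1 − 0.65 = 0.35
  (~R & ~P) = min(0.79, 0.35) = 0.35
  (((R -> (~Q -> P)) | ~P) & (~R & ~P)) = min(1, 0.35) = 0.35
  ~R: Łukasiewicz ¬ gives 1 − 0.21 = 0.79
  ((((R -> (~Q -> P)) | ~P) & (~R & ~P)) -> ~R): min(1, 1 − 0.35 + 0.79) = 1
  Łukasiewicz value = 1
Difference: 1 − 1 = 0.00

0.00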